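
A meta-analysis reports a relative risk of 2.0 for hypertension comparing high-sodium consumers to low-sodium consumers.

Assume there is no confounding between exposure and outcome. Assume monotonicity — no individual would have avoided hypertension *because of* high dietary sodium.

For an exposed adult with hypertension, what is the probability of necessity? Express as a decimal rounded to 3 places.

PN ≈ 0.500

Under exogeneity and monotonicity, PN = (RR − 1) / RR = 1 − 1/RR.
PN = (2.0 − 1) / 2.0 = 1 / 2.0 ≈ 0.5000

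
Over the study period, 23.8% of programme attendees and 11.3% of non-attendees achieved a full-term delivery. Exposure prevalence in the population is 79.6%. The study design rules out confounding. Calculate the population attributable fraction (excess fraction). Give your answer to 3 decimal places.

p₁ = 0.238, p₀ = 0.113.
Overall risk P(Y=1) = π·p₁ + (1−π)·p₀ = 0.796×0.238 + 0.204×0.113 = 0.2125.
Under exogeneity, PAF = [P(Y=1) − p₀] / P(Y=1).
PAF = (0.2125 − 0.113) / 0.2125 ≈ 0.4682

PAF ≈ 0.468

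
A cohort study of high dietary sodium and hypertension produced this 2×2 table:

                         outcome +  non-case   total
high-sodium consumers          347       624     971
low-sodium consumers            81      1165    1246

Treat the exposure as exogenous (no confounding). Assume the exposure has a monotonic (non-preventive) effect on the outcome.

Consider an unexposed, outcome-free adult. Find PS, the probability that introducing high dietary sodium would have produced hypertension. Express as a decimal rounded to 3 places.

PS ≈ 0.313

p₁ = P(outcome | exposed) = 347/971 = 0.35736
p₀ = P(outcome | unexposed) = 81/1246 = 0.065008
Under exogeneity and monotonicity, PS = (p₁ − p₀) / (1 − p₀).
PS = (0.35736 − 0.065008) / (1 − 0.065008) = 0.29236 / 0.93499 ≈ 0.3127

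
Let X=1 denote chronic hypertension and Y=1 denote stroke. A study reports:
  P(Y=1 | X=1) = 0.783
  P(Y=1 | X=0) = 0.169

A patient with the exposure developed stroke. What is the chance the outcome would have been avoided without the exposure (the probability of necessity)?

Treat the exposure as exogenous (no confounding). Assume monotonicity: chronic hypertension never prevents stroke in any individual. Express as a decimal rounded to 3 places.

PN ≈ 0.784

Let p₁ = 0.783, p₀ = 0.169.
Under exogeneity and monotonicity, PN = (p₁ − p₀) / p₁.
PN = (0.783 − 0.169) / 0.783 = 0.614 / 0.783 ≈ 0.7842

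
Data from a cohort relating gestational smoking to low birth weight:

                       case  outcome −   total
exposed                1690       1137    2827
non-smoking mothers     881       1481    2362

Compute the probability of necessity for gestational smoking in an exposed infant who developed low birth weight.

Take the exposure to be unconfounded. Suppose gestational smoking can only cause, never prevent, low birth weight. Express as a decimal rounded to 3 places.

PN ≈ 0.376

p₁ = P(outcome | exposed) = 1690/2827 = 0.59781
p₀ = P(outcome | unexposed) = 881/2362 = 0.37299
Under exogeneity and monotonicity, PN = (p₁ − p₀) / p₁.
PN = (0.59781 − 0.37299) / 0.59781 = 0.22482 / 0.59781 ≈ 0.3761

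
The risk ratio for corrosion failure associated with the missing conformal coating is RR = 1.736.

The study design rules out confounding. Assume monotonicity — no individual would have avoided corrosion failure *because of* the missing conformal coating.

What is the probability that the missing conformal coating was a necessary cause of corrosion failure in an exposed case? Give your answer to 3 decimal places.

PN ≈ 0.424

Under exogeneity and monotonicity, PN = (RR − 1) / RR = 1 − 1/RR.
PN = (1.736 − 1) / 1.736 = 0.736 / 1.736 ≈ 0.4240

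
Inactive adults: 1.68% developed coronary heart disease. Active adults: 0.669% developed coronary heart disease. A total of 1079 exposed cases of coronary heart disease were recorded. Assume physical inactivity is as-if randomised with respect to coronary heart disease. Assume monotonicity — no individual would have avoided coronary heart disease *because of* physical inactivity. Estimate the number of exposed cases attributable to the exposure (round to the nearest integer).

about 649 cases

p₁ = 0.0168, p₀ = 0.00669.
PN = (p₁ − p₀)/p₁ = (0.0168 − 0.00669) / 0.0168 ≈ 0.60179.
Attributable cases ≈ PN × (exposed cases) = 0.60179 × 1079 ≈ 649.33.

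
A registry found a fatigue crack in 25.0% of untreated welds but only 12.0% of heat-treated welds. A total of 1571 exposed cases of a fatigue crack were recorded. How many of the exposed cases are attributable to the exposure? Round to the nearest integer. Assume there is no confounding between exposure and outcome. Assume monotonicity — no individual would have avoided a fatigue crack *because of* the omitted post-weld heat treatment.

about 817 cases

p₁ = 0.25, p₀ = 0.12.
PN = (p₁ − p₀)/p₁ = (0.25 − 0.12) / 0.25 ≈ 0.52000.
Attributable cases ≈ PN × (exposed cases) = 0.52000 × 1571 ≈ 816.92.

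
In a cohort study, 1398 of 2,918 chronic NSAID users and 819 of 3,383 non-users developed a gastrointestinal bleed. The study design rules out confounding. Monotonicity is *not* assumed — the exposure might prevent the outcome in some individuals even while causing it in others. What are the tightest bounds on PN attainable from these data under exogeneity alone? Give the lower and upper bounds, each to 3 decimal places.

0.495 ≤ PN ≤ 1.000

p₁ = P(outcome | exposed) = 1398/2918 = 0.4791
p₀ = P(outcome | unexposed) = 819/3383 = 0.24209
Under exogeneity alone the bounds on PN are max{0,(p₁−p₀)/p₁} ≤ PN ≤ min{1,(1−p₀)/p₁}.
  lower = (p₁ − p₀)/p₁ = 0.237 / 0.4791 ≈ 0.4947
  upper = min{1, (1 − p₀)/p₁} = 0.75791 / 0.4791 ≈ 1.5820 → capped at 1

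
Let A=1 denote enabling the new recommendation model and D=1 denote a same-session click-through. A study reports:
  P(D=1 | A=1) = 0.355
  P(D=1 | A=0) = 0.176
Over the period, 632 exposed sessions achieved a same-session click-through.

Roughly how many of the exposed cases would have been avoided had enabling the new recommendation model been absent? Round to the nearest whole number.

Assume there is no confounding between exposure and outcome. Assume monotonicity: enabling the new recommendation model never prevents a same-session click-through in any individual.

about 319 cases

Let p₁ = 0.355, p₀ = 0.176.
PN = (p₁ − p₀)/p₁ = (0.355 − 0.176) / 0.355 ≈ 0.50423.
Attributable cases ≈ PN × (exposed cases) = 0.50423 × 632 ≈ 318.67.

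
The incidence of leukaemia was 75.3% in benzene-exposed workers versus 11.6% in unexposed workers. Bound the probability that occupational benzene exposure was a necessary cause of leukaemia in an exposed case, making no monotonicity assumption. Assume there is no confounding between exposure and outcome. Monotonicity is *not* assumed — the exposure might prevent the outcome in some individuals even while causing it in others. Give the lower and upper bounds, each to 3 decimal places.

p₁ = 0.753, p₀ = 0.116.
Under exogeneity alone the bounds on PN are max{0,(p₁−p₀)/p₁} ≤ PN ≤ min{1,(1−p₀)/p₁}.
  lower = (p₁ − p₀)/p₁ = 0.637 / 0.753 ≈ 0.8459
  upper = min{1, (1 − p₀)/p₁} = 0.884 / 0.753 ≈ 1.1740 → capped at 1

0.846 ≤ PN ≤ 1.000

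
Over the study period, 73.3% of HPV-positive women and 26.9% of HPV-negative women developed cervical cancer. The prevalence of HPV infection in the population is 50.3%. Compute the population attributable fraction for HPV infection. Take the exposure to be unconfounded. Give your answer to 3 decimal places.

PAF ≈ 0.465

p₁ = 0.733, p₀ = 0.269.
Overall risk P(Y=1) = π·p₁ + (1−π)·p₀ = 0.503×0.733 + 0.497×0.269 = 0.50239.
Under exogeneity, PAF = [P(Y=1) − p₀] / P(Y=1).
PAF = (0.50239 − 0.269) / 0.50239 ≈ 0.4646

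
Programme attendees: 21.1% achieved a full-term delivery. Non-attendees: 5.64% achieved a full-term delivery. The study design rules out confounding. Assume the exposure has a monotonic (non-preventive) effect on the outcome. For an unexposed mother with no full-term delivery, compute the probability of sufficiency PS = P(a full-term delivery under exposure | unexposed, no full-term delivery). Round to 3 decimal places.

PS ≈ 0.164

p₁ = 0.211, p₀ = 0.0564.
Under exogeneity and monotonicity, PS = (p₁ − p₀) / (1 − p₀).
PS = (0.211 − 0.0564) / (1 − 0.0564) = 0.1546 / 0.9436 ≈ 0.1638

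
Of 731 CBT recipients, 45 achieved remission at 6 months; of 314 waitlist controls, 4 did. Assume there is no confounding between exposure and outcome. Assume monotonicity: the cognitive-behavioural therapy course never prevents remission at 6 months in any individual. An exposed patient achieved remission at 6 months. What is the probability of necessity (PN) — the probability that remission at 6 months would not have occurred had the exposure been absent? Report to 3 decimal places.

p₁ = P(outcome | exposed) = 45/731 = 0.06156
p₀ = P(outcome | unexposed) = 4/314 = 0.012739
Under exogeneity and monotonicity, PN = (p₁ − p₀) / p₁.
PN = (0.06156 − 0.012739) / 0.06156 = 0.048821 / 0.06156 ≈ 0.7931

PN ≈ 0.793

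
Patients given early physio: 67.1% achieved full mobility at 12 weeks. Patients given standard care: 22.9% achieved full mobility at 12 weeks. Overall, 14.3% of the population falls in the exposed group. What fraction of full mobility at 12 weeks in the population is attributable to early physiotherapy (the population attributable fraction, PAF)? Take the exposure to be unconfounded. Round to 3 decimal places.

PAF ≈ 0.216

p₁ = 0.671, p₀ = 0.229.
Overall risk P(Y=1) = π·p₁ + (1−π)·p₀ = 0.143×0.671 + 0.857×0.229 = 0.29221.
Under exogeneity, PAF = [P(Y=1) − p₀] / P(Y=1).
PAF = (0.29221 − 0.229) / 0.29221 ≈ 0.2163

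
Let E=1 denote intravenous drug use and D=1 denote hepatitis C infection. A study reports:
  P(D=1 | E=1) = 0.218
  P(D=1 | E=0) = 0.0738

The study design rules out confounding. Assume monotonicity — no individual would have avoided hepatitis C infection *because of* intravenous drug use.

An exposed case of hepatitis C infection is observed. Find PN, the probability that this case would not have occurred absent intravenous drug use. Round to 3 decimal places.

PN ≈ 0.661

Let p₁ = 0.218, p₀ = 0.0738.
Under exogeneity and monotonicity, PN = (p₁ − p₀) / p₁.
PN = (0.218 − 0.0738) / 0.218 = 0.1442 / 0.218 ≈ 0.6615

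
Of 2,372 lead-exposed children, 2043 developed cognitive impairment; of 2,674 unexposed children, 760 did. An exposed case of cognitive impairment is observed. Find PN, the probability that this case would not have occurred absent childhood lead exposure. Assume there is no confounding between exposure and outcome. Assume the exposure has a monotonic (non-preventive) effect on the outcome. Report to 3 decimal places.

p₁ = P(outcome | exposed) = 2043/2372 = 0.8613
p₀ = P(outcome | unexposed) = 760/2674 = 0.28422
Under exogeneity and monotonicity, PN = (p₁ − p₀) / p₁.
PN = (0.8613 − 0.28422) / 0.8613 = 0.57708 / 0.8613 ≈ 0.6700

PN ≈ 0.670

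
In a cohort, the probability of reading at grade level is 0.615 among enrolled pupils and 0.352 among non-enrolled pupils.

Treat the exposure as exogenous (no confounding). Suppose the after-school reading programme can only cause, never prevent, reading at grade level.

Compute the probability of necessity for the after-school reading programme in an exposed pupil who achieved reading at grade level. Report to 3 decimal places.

Let p₁ = 0.615, p₀ = 0.352.
Under exogeneity and monotonicity, PN = (p₁ − p₀) / p₁.
PN = (0.615 − 0.352) / 0.615 = 0.263 / 0.615 ≈ 0.4276

PN ≈ 0.428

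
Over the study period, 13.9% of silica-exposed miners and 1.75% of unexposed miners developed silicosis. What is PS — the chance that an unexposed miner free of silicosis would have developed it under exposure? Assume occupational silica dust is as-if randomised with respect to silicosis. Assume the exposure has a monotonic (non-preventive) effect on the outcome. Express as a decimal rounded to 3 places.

PS ≈ 0.124

p₁ = 0.139, p₀ = 0.0175.
Under exogeneity and monotonicity, PS = (p₁ − p₀) / (1 − p₀).
PS = (0.139 − 0.0175) / (1 − 0.0175) = 0.1215 / 0.9825 ≈ 0.1237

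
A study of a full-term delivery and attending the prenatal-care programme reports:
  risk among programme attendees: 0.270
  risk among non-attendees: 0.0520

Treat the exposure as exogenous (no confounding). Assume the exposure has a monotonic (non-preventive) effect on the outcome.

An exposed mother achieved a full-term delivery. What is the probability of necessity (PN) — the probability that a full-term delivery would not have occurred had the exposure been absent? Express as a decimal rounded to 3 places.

PN ≈ 0.807

Let p₁ = 0.27, p₀ = 0.052.
Under exogeneity and monotonicity, PN = (p₁ − p₀) / p₁.
PN = (0.27 − 0.052) / 0.27 = 0.218 / 0.27 ≈ 0.8074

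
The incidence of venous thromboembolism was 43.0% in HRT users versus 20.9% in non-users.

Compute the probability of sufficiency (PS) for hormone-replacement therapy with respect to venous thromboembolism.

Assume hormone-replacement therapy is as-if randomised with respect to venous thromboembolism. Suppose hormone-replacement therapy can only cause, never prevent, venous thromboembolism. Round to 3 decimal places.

PS ≈ 0.279

p₁ = 0.43, p₀ = 0.209.
Under exogeneity and monotonicity, PS = (p₁ − p₀) / (1 − p₀).
PS = (0.43 − 0.209) / (1 − 0.209) = 0.221 / 0.791 ≈ 0.2794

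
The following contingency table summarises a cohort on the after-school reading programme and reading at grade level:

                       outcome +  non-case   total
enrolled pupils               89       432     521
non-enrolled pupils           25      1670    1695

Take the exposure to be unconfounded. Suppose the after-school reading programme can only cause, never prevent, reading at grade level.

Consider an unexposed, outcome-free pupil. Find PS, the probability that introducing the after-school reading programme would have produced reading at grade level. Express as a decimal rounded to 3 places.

PS ≈ 0.158

p₁ = P(outcome | exposed) = 89/521 = 0.17083
p₀ = P(outcome | unexposed) = 25/1695 = 0.014749
Under exogeneity and monotonicity, PS = (p₁ − p₀) / (1 − p₀).
PS = (0.17083 − 0.014749) / (1 − 0.014749) = 0.15608 / 0.98525 ≈ 0.1584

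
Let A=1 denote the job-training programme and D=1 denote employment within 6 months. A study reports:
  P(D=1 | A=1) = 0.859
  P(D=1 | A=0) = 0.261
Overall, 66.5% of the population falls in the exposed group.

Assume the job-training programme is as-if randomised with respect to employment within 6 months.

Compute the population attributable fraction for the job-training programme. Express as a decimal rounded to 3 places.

Let p₁ = 0.859, p₀ = 0.261.
Overall risk P(Y=1) = π·p₁ + (1−π)·p₀ = 0.665×0.859 + 0.335×0.261 = 0.65867.
Under exogeneity, PAF = [P(Y=1) − p₀] / P(Y=1).
PAF = (0.65867 − 0.261) / 0.65867 ≈ 0.6037

PAF ≈ 0.604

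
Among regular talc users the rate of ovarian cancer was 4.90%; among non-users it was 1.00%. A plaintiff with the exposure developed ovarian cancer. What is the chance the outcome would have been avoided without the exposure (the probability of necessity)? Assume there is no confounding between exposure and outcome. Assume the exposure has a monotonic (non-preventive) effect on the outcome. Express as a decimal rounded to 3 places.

PN ≈ 0.796

p₁ = 0.049, p₀ = 0.01.
Under exogeneity and monotonicity, PN = (p₁ − p₀) / p₁.
PN = (0.049 − 0.01) / 0.049 = 0.039 / 0.049 ≈ 0.7959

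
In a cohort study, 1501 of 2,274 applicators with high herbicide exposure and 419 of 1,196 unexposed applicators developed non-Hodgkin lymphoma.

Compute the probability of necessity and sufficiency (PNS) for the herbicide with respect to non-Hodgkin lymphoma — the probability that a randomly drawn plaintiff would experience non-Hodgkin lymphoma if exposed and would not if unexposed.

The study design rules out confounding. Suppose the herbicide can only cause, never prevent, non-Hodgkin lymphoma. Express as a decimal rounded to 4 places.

p₁ = P(outcome | exposed) = 1501/2274 = 0.66007
p₀ = P(outcome | unexposed) = 419/1196 = 0.35033
Under exogeneity and monotonicity, PNS = p₁ − p₀.
PNS = 0.66007 − 0.35033 = 0.30974

PNS ≈ 0.3097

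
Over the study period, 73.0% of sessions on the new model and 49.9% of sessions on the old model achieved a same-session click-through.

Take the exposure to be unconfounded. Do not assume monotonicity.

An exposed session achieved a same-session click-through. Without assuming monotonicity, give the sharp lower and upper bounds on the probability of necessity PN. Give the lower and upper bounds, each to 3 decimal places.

0.316 ≤ PN ≤ 0.686

p₁ = 0.73, p₀ = 0.499.
Under exogeneity alone the bounds on PN are max{0,(p₁−p₀)/p₁} ≤ PN ≤ min{1,(1−p₀)/p₁}.
  lower = (p₁ − p₀)/p₁ = 0.231 / 0.73 ≈ 0.3164
  upper = min{1, (1 − p₀)/p₁} = 0.501 / 0.73 ≈ 0.6863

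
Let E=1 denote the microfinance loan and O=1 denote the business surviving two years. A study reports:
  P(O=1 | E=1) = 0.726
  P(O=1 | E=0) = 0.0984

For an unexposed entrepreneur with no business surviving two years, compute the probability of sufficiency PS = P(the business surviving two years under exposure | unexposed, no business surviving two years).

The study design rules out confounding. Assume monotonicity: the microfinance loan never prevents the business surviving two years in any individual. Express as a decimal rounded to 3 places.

Let p₁ = 0.726, p₀ = 0.0984.
Under exogeneity and monotonicity, PS = (p₁ − p₀) / (1 − p₀).
PS = (0.726 − 0.0984) / (1 − 0.0984) = 0.6276 / 0.9016 ≈ 0.6961

PS ≈ 0.696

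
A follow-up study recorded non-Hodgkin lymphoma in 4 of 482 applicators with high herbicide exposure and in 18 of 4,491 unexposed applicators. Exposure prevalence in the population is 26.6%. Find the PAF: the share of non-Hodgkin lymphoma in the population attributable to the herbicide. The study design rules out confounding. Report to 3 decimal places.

PAF ≈ 0.222

p₁ = P(outcome | exposed) = 4/482 = 0.0082988
p₀ = P(outcome | unexposed) = 18/4491 = 0.004008
Overall risk P(Y=1) = π·p₁ + (1−π)·p₀ = 0.266×0.0082988 + 0.734×0.004008 = 0.0051494.
Under exogeneity, PAF = [P(Y=1) − p₀] / P(Y=1).
PAF = (0.0051494 − 0.004008) / 0.0051494 ≈ 0.2216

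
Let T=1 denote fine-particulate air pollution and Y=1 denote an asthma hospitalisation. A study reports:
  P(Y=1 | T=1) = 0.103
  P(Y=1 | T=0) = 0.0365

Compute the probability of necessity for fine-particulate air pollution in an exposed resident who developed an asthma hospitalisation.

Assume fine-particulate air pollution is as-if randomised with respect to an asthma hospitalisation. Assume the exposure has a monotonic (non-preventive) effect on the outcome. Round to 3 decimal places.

PN ≈ 0.646

Let p₁ = 0.103, p₀ = 0.0365.
Under exogeneity and monotonicity, PN = (p₁ − p₀) / p₁.
PN = (0.103 − 0.0365) / 0.103 = 0.0665 / 0.103 ≈ 0.6456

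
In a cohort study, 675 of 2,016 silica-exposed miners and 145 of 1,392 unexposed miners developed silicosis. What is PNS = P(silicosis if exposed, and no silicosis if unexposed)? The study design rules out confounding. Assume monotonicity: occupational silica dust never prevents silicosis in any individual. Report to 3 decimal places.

PNS ≈ 0.231

p₁ = P(outcome | exposed) = 675/2016 = 0.33482
p₀ = P(outcome | unexposed) = 145/1392 = 0.10417
Under exogeneity and monotonicity, PNS = p₁ − p₀.
PNS = 0.33482 − 0.10417 = 0.23065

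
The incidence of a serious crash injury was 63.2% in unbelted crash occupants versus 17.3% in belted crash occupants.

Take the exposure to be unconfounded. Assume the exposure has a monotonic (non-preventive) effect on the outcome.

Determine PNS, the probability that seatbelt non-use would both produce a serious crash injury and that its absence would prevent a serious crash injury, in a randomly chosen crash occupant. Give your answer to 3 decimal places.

p₁ = 0.632, p₀ = 0.173.
Under exogeneity and monotonicity, PNS = p₁ − p₀.
PNS = 0.632 − 0.173 = 0.459

PNS ≈ 0.459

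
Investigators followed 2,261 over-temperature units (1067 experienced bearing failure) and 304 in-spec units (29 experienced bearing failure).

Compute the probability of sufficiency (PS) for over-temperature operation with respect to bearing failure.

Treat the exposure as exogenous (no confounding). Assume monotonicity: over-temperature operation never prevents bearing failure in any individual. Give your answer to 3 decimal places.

p₁ = P(outcome | exposed) = 1067/2261 = 0.47192
p₀ = P(outcome | unexposed) = 29/304 = 0.095395
Under exogeneity and monotonicity, PS = (p₁ − p₀) / (1 − p₀).
PS = (0.47192 − 0.095395) / (1 − 0.095395) = 0.37652 / 0.90461 ≈ 0.4162

PS ≈ 0.416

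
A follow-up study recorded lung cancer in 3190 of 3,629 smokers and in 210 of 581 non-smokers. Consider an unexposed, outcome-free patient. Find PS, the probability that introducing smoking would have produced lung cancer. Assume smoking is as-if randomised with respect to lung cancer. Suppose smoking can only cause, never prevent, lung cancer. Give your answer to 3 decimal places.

p₁ = P(outcome | exposed) = 3190/3629 = 0.87903
p₀ = P(outcome | unexposed) = 210/581 = 0.36145
Under exogeneity and monotonicity, PS = (p₁ − p₀) / (1 − p₀).
PS = (0.87903 − 0.36145) / (1 − 0.36145) = 0.51758 / 0.63855 ≈ 0.8106

PS ≈ 0.811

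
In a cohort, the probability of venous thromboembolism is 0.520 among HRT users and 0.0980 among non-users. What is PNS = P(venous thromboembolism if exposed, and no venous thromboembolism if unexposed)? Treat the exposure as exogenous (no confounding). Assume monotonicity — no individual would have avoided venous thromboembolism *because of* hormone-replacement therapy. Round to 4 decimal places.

PNS ≈ 0.4220

Let p₁ = 0.52, p₀ = 0.098.
Under exogeneity and monotonicity, PNS = p₁ − p₀.
PNS = 0.52 − 0.098 = 0.422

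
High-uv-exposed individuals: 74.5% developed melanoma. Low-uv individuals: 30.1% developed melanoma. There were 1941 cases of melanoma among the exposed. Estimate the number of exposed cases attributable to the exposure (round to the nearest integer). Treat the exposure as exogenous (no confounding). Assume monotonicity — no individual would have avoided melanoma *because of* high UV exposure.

p₁ = 0.745, p₀ = 0.301.
PN = (p₁ − p₀)/p₁ = (0.745 − 0.301) / 0.745 ≈ 0.59597.
Attributable cases ≈ PN × (exposed cases) = 0.59597 × 1941 ≈ 1156.78.

about 1157 cases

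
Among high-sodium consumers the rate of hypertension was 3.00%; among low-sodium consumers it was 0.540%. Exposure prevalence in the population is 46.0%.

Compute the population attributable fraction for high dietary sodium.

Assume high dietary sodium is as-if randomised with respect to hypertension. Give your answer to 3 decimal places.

PAF ≈ 0.677

p₁ = 0.03, p₀ = 0.0054.
Overall risk P(Y=1) = π·p₁ + (1−π)·p₀ = 0.46×0.03 + 0.54×0.0054 = 0.016716.
Under exogeneity, PAF = [P(Y=1) − p₀] / P(Y=1).
PAF = (0.016716 − 0.0054) / 0.016716 ≈ 0.6770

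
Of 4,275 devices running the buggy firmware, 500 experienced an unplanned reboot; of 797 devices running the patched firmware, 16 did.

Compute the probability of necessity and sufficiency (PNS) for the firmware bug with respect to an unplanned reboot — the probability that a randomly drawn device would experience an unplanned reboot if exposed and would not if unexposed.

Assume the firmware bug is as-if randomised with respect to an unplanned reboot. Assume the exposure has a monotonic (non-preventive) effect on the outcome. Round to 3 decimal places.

PNS ≈ 0.097

p₁ = P(outcome | exposed) = 500/4275 = 0.11696
p₀ = P(outcome | unexposed) = 16/797 = 0.020075
Under exogeneity and monotonicity, PNS = p₁ − p₀.
PNS = 0.11696 − 0.020075 = 0.096884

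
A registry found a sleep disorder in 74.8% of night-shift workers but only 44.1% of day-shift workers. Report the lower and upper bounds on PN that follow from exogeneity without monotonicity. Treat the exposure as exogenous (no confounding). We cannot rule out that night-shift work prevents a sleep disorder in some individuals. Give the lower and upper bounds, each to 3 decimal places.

0.410 ≤ PN ≤ 0.747

p₁ = 0.748, p₀ = 0.441.
Under exogeneity alone the bounds on PN are max{0,(p₁−p₀)/p₁} ≤ PN ≤ min{1,(1−p₀)/p₁}.
  lower = (p₁ − p₀)/p₁ = 0.307 / 0.748 ≈ 0.4104
  upper = min{1, (1 − p₀)/p₁} = 0.559 / 0.748 ≈ 0.7473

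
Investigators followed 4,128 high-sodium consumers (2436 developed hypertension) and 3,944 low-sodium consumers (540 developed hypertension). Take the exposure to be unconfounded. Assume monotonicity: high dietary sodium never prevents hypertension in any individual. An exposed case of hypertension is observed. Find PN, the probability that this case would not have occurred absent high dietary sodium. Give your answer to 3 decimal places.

PN ≈ 0.768

p₁ = P(outcome | exposed) = 2436/4128 = 0.59012
p₀ = P(outcome | unexposed) = 540/3944 = 0.13692
Under exogeneity and monotonicity, PN = (p₁ − p₀) / p₁.
PN = (0.59012 − 0.13692) / 0.59012 = 0.4532 / 0.59012 ≈ 0.7680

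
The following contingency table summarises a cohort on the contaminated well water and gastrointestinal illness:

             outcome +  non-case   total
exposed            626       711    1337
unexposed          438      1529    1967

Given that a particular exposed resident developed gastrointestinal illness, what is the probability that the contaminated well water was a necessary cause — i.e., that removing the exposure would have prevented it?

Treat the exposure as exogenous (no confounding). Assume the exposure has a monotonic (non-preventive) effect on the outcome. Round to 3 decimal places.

PN ≈ 0.524

p₁ = P(outcome | exposed) = 626/1337 = 0.46821
p₀ = P(outcome | unexposed) = 438/1967 = 0.22267
Under exogeneity and monotonicity, PN = (p₁ − p₀) / p₁.
PN = (0.46821 − 0.22267) / 0.46821 = 0.24554 / 0.46821 ≈ 0.5244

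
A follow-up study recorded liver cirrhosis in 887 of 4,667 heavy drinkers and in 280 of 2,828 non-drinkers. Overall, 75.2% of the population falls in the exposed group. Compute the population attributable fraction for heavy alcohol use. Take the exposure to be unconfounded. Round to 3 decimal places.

PAF ≈ 0.409

p₁ = P(outcome | exposed) = 887/4667 = 0.19006
p₀ = P(outcome | unexposed) = 280/2828 = 0.09901
Overall risk P(Y=1) = π·p₁ + (1−π)·p₀ = 0.752×0.19006 + 0.248×0.09901 = 0.16748.
Under exogeneity, PAF = [P(Y=1) − p₀] / P(Y=1).
PAF = (0.16748 − 0.09901) / 0.16748 ≈ 0.4088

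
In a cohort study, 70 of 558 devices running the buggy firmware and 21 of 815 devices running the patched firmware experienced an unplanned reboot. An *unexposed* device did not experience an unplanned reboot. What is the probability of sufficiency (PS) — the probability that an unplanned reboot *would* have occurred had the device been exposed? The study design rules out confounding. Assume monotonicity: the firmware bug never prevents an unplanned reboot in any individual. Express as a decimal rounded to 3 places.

p₁ = P(outcome | exposed) = 70/558 = 0.12545
p₀ = P(outcome | unexposed) = 21/815 = 0.025767
Under exogeneity and monotonicity, PS = (p₁ − p₀) / (1 − p₀).
PS = (0.12545 − 0.025767) / (1 − 0.025767) = 0.099681 / 0.97423 ≈ 0.1023

PS ≈ 0.102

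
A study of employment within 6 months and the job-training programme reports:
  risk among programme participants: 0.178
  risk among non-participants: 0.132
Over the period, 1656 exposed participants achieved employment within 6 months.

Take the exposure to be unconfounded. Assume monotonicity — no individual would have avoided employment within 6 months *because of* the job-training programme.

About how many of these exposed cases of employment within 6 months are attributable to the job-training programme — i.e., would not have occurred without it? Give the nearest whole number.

about 428 cases

Let p₁ = 0.178, p₀ = 0.132.
PN = (p₁ − p₀)/p₁ = (0.178 − 0.132) / 0.178 ≈ 0.25843.
Attributable cases ≈ PN × (exposed cases) = 0.25843 × 1656 ≈ 427.96.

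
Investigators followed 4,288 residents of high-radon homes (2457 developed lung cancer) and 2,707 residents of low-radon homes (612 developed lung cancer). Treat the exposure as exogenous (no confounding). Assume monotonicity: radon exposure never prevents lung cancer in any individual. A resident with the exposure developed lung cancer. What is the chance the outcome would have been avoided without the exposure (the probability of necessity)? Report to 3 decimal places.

p₁ = P(outcome | exposed) = 2457/4288 = 0.57299
p₀ = P(outcome | unexposed) = 612/2707 = 0.22608
Under exogeneity and monotonicity, PN = (p₁ − p₀) / p₁.
PN = (0.57299 − 0.22608) / 0.57299 = 0.34691 / 0.57299 ≈ 0.6054

PN ≈ 0.605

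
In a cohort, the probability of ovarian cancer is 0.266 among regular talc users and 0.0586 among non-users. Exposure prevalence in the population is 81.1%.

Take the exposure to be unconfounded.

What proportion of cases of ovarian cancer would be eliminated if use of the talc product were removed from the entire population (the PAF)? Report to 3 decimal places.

Let p₁ = 0.266, p₀ = 0.0586.
Overall risk P(Y=1) = π·p₁ + (1−π)·p₀ = 0.811×0.266 + 0.189×0.0586 = 0.2268.
Under exogeneity, PAF = [P(Y=1) − p₀] / P(Y=1).
PAF = (0.2268 − 0.0586) / 0.2268 ≈ 0.7416

PAF ≈ 0.742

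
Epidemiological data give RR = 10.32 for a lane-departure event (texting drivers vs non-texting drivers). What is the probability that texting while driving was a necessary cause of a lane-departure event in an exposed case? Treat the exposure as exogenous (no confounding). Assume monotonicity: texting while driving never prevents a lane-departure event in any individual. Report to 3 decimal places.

Under exogeneity and monotonicity, PN = (RR − 1) / RR = 1 − 1/RR.
PN = (10.32 − 1) / 10.32 = 9.32 / 10.32 ≈ 0.9031

PN ≈ 0.903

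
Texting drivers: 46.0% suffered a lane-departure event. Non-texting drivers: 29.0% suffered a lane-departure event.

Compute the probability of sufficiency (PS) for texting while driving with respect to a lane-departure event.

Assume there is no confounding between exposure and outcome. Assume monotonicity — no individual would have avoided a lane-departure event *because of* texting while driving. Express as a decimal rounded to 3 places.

PS ≈ 0.239

p₁ = 0.46, p₀ = 0.29.
Under exogeneity and monotonicity, PS = (p₁ − p₀) / (1 − p₀).
PS = (0.46 − 0.29) / (1 − 0.29) = 0.17 / 0.71 ≈ 0.2394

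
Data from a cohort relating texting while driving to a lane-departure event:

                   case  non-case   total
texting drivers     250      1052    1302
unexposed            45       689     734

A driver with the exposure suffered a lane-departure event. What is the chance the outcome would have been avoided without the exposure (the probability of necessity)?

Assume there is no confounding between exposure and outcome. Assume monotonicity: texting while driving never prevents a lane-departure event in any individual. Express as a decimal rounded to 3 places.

p₁ = P(outcome | exposed) = 250/1302 = 0.19201
p₀ = P(outcome | unexposed) = 45/734 = 0.061308
Under exogeneity and monotonicity, PN = (p₁ − p₀)/p₁.
PN = (0.19201 − 0.061308) / 0.19201 ≈ 0.6807

PN ≈ 0.681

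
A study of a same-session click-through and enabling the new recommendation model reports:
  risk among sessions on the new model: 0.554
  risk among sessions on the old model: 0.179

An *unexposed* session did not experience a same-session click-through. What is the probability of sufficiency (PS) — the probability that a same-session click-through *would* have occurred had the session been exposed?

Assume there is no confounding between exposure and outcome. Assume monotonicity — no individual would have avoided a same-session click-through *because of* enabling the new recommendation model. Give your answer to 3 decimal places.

Let p₁ = 0.554, p₀ = 0.179.
Under exogeneity and monotonicity, PS = (p₁ − p₀) / (1 − p₀).
PS = (0.554 − 0.179) / (1 − 0.179) = 0.375 / 0.821 ≈ 0.4568

PS ≈ 0.457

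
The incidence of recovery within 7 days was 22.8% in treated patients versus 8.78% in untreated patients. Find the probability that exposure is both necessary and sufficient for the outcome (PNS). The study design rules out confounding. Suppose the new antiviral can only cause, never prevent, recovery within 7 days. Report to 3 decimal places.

PNS ≈ 0.140

p₁ = 0.228, p₀ = 0.0878.
Under exogeneity and monotonicity, PNS = p₁ − p₀.
PNS = 0.228 − 0.0878 = 0.1402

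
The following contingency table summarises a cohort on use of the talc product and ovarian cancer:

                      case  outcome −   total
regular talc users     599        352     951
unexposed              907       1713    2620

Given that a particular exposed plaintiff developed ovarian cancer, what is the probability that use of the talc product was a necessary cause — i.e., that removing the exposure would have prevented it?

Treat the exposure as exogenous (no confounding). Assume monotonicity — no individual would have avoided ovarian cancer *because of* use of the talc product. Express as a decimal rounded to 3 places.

p₁ = P(outcome | exposed) = 599/951 = 0.62986
p₀ = P(outcome | unexposed) = 907/2620 = 0.34618
Under exogeneity and monotonicity, PN = (p₁ − p₀) / p₁.
PN = (0.62986 − 0.34618) / 0.62986 = 0.28368 / 0.62986 ≈ 0.4504

PN ≈ 0.450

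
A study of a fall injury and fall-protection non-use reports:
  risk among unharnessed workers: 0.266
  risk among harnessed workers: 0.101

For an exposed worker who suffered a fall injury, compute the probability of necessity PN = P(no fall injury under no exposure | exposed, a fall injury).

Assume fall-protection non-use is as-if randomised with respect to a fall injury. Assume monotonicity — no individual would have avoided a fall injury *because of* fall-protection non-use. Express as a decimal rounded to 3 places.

Let p₁ = 0.266, p₀ = 0.101.
Under exogeneity and monotonicity, PN = (p₁ − p₀) / p₁.
PN = (0.266 − 0.101) / 0.266 = 0.165 / 0.266 ≈ 0.6203

PN ≈ 0.620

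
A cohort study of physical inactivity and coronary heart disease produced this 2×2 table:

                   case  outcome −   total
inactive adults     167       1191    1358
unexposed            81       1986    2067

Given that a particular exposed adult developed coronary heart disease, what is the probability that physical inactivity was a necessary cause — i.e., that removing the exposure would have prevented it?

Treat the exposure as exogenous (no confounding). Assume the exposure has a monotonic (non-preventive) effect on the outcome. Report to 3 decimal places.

PN ≈ 0.681

p₁ = P(outcome | exposed) = 167/1358 = 0.12297
p₀ = P(outcome | unexposed) = 81/2067 = 0.039187
Under exogeneity and monotonicity, PN = (p₁ − p₀) / p₁.
PN = (0.12297 − 0.039187) / 0.12297 = 0.083788 / 0.12297 ≈ 0.6813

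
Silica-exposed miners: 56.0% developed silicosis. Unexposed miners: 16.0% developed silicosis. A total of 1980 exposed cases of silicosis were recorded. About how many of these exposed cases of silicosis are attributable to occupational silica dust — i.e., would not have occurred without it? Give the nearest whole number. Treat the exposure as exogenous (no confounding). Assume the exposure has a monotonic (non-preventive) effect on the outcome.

p₁ = 0.56, p₀ = 0.16.
PN = (p₁ − p₀)/p₁ = (0.56 − 0.16) / 0.56 ≈ 0.71429.
Attributable cases ≈ PN × (exposed cases) = 0.71429 × 1980 ≈ 1414.29.

about 1414 cases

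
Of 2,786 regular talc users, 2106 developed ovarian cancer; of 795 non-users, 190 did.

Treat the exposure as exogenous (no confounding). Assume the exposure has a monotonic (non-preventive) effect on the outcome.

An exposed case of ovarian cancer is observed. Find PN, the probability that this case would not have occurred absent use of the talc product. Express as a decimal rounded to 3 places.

PN ≈ 0.684

p₁ = P(outcome | exposed) = 2106/2786 = 0.75592
p₀ = P(outcome | unexposed) = 190/795 = 0.23899
Under exogeneity and monotonicity, PN = (p₁ − p₀) / p₁.
PN = (0.75592 − 0.23899) / 0.75592 = 0.51693 / 0.75592 ≈ 0.6838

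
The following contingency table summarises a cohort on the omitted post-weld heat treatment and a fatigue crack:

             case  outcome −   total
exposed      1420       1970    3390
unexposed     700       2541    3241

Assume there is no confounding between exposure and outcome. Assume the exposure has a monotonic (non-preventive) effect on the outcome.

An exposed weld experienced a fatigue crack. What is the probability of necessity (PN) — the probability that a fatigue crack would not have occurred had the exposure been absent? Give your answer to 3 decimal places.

PN ≈ 0.484

p₁ = P(outcome | exposed) = 1420/3390 = 0.41888
p₀ = P(outcome | unexposed) = 700/3241 = 0.21598
Under exogeneity and monotonicity, PN = (p₁ − p₀) / p₁.
PN = (0.41888 − 0.21598) / 0.41888 = 0.2029 / 0.41888 ≈ 0.4844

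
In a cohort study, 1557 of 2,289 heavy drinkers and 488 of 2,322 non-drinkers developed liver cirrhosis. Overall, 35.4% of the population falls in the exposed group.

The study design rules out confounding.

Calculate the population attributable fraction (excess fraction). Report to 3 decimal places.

p₁ = P(outcome | exposed) = 1557/2289 = 0.68021
p₀ = P(outcome | unexposed) = 488/2322 = 0.21016
Overall risk P(Y=1) = π·p₁ + (1−π)·p₀ = 0.354×0.68021 + 0.646×0.21016 = 0.37656.
Under exogeneity, PAF = [P(Y=1) − p₀] / P(Y=1).
PAF = (0.37656 − 0.21016) / 0.37656 ≈ 0.4419

PAF ≈ 0.442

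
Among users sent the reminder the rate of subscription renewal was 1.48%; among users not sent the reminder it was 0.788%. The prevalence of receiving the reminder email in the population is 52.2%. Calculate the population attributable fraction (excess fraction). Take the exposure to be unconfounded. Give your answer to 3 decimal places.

PAF ≈ 0.314

p₁ = 0.0148, p₀ = 0.00788.
Overall risk P(Y=1) = π·p₁ + (1−π)·p₀ = 0.522×0.0148 + 0.478×0.00788 = 0.011492.
Under exogeneity, PAF = [P(Y=1) − p₀] / P(Y=1).
PAF = (0.011492 − 0.00788) / 0.011492 ≈ 0.3143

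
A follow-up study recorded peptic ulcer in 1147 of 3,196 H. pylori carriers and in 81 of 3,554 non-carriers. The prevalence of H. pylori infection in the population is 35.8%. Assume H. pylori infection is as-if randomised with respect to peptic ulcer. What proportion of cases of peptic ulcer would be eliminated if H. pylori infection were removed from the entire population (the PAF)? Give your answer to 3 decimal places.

PAF ≈ 0.841

p₁ = P(outcome | exposed) = 1147/3196 = 0.35889
p₀ = P(outcome | unexposed) = 81/3554 = 0.022791
Overall risk P(Y=1) = π·p₁ + (1−π)·p₀ = 0.358×0.35889 + 0.642×0.022791 = 0.14311.
Under exogeneity, PAF = [P(Y=1) − p₀] / P(Y=1).
PAF = (0.14311 − 0.022791) / 0.14311 ≈ 0.8407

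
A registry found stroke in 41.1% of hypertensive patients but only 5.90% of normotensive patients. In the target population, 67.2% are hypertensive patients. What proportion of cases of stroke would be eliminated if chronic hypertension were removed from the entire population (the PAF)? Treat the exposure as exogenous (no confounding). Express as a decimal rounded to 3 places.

PAF ≈ 0.800

p₁ = 0.411, p₀ = 0.059.
Overall risk P(Y=1) = π·p₁ + (1−π)·p₀ = 0.672×0.411 + 0.328×0.059 = 0.29554.
Under exogeneity, PAF = [P(Y=1) − p₀] / P(Y=1).
PAF = (0.29554 − 0.059) / 0.29554 ≈ 0.8004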